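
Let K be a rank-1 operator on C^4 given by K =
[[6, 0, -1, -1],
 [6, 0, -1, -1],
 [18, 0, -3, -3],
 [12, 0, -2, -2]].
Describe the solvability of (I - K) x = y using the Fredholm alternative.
(I - K) is singular (det(I - K) = 0, i.e. 1 ∈ sigma(K)). (I - K) x = y is solvable iff y ⊥ ker((I - K)^*) = span{(6, 0, -1, -1)}, i.e. iff 6y_1 - y_3 - y_4 = 0. When solvable, the solutions are x = y + c·(1, 1, 3, 2), c arbitrary (ker(I - K) = span{(1, 1, 3, 2)}, dimension 1).

K has rank 1, so it is an outer product K = u v^T: every row of K is a multiple of one row vector. Reading off the entries, u = (1, 1, 3, 2) and v = (6, 0, -1, -1) (row i of K equals u_i·v^T). A rank-one matrix u v^T satisfies K u = u (v·u) and kills the (3)-dimensional subspace v^⊥, so its characteristic polynomial is lambda^3 (lambda - v·u) with v·u = tr K = 1. Hence the eigenvalues of I - K are 1 (multiplicity 3) and 1 - (1) = 0, so det(I - K) = 0. (Direct check: I - K =
[[-5, 0, 1, 1],
 [-6, 1, 1, 1],
 [-18, 0, 4, 3],
 [-12, 0, 2, 3]]
has determinant 0.) So 1 is an eigenvalue of K and (I - K) is not invertible. The finite-dimensional Fredholm alternative says: either (I - K) is invertible, or ker(I - K) ≠ {0} and then range(I - K) = ker((I - K)^*)^⊥, with dim ker(I - K) = dim ker((I - K)^*). We are in the second case, so we need both kernels. Kernel of I - K: (I - K) u = u - u (v·u) = u - u = 0, so ker(I - K) = span{u} = span{(1, 1, 3, 2)} (it is exactly 1-dimensional because rank(I - K) = 3). Kernel of the adjoint: K is real, so (I - K)^* = I - K^T = I - v u^T, and (I - v u^T) v = v - v (u·v) = 0; hence ker((I - K)^*) = span{v} = span{(6, 0, -1, -1)}. Therefore (I - K) x = y is solvable iff <y, v> = 0, i.e. iff 6y_1 - y_3 - y_4 = 0. When this holds, K y = u (v·y) = 0, so (I - K) y = y and x = y is a particular solution; the full solution set is the line x = y + c·u = y + c·(1, 1, 3, 2), c ∈ C.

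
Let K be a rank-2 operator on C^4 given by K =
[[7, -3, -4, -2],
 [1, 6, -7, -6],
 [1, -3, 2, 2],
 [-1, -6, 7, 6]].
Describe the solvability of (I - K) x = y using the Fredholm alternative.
(I - K) is invertible (det(I - K) = 72 ≠ 0), so for every y in C^4 the equation (I - K) x = y has a unique solution.

K has rank 2 and factors as K = U V^T = u1 v1^T + u2 v2^T with u1 = (1, -2, 1, 2), v1 = (1, -3, 2, 2), u2 = (-2, -1, 0, 1), v2 = (-3, 0, 3, 2) (multiplying out reproduces the displayed K). The nonzero eigenvalues of U V^T coincide with those of the 2 x 2 matrix G = V^T U = [[v1·u1, v1·u2], [v2·u1, v2·u2]] = [[13, 3], [4, 8]], and by the Sylvester determinant identity det(I_4 - U V^T) = det(I_2 - V^T U) = det([[-12, -3], [-4, -7]]) = (-12)(-7) - (-3)(-4) = 72. (Direct check: I - K =
[[-6, 3, 4, 2],
 [-1, -5, 7, 6],
 [-1, 3, -1, -2],
 [1, 6, -7, -5]]
has determinant 72.) The finite-dimensional Fredholm alternative says: either (I - K) is invertible, or ker(I - K) ≠ {0} and then range(I - K) = ker((I - K)^*)^⊥, with dim ker(I - K) = dim ker((I - K)^*). Since det(I - K) ≠ 0, 1 is not an eigenvalue of K and ker(I - K) = {0}, so we are in the first case: for every y there is a unique x = (I - K)^(-1) y. (Explicitly, by the Woodbury identity, (I - U V^T)^(-1) = I + U (I_2 - G)^(-1) V^T.)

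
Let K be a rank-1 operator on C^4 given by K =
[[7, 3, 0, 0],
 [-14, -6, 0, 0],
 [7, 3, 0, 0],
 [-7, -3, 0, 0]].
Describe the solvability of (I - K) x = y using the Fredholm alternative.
(I - K) is singular (det(I - K) = 0, i.e. 1 ∈ sigma(K)). (I - K) x = y is solvable iff y ⊥ ker((I - K)^*) = span{(7, 3, 0, 0)}, i.e. iff 7y_1 + 3y_2 = 0. When solvable, the solutions are x = y + c·(1, -2, 1, -1), c arbitrary (ker(I - K) = span{(1, -2, 1, -1)}, dimension 1).

K has rank 1, so it is an outer product K = u v^T: every row of K is a multiple of one row vector. Reading off the entries, u = (1, -2, 1, -1) and v = (7, 3, 0, 0) (row i of K equals u_i·v^T). A rank-one matrix u v^T satisfies K u = u (v·u) and kills the (3)-dimensional subspace v^⊥, so its characteristic polynomial is lambda^3 (lambda - v·u) with v·u = tr K = 1. Hence the eigenvalues of I - K are 1 (multiplicity 3) and 1 - (1) = 0, so det(I - K) = 0. (Direct check: I - K =
[[-6, -3, 0, 0],
 [14, 7, 0, 0],
 [-7, -3, 1, 0],
 [7, 3, 0, 1]]
has determinant 0.) So 1 is an eigenvalue of K and (I - K) is not invertible. The finite-dimensional Fredholm alternative says: either (I - K) is invertible, or ker(I - K) ≠ {0} and then range(I - K) = ker((I - K)^*)^⊥, with dim ker(I - K) = dim ker((I - K)^*). We are in the second case, so we need both kernels. Kernel of I - K: (I - K) u = u - u (v·u) = u - u = 0, so ker(I - K) = span{u} = span{(1, -2, 1, -1)} (it is exactly 1-dimensional because rank(I - K) = 3). Kernel of the adjoint: K is real, so (I - K)^* = I - K^T = I - v u^T, and (I - v u^T) v = v - v (u·v) = 0; hence ker((I - K)^*) = span{v} = span{(7, 3, 0, 0)}. Therefore (I - K) x = y is solvable iff <y, v> = 0, i.e. iff 7y_1 + 3y_2 = 0. When this holds, K y = u (v·y) = 0, so (I - K) y = y and x = y is a particular solution; the full solution set is the line x = y + c·u = y + c·(1, -2, 1, -1), c ∈ C.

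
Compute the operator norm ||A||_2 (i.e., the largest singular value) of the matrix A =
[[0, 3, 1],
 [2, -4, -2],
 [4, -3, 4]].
||A||_2 ≈ 7.0979 (= sqrt(largest eigenvalue of A^T A))

||A||_2 = sigma_max(A) = sqrt(lambda_max(A^T A)). Form the symmetric matrix M = A^T A =
[[20, -20, 12],
 [-20, 34, -1],
 [12, -1, 21]].
Its characteristic polynomial (trace, sum of principal 2x2 minors, determinant of M give the coefficients) is
  p(λ) = det(λ I - M) = λ^3 - 75λ^2 + 1269λ - 1444.
No integer candidate from the rational root theorem (±divisors of 1444) is a root, so the roots are irrational. The cubic discriminant is Δ = 864828117 > 0, so there are three distinct real roots. p(1) = -249 and p(2) = 802 have opposite signs, so a root lies in (1, 2); Newton's method refines it to λ ≈ 1.2252. p(23) = 235 and p(24) = -364 have opposite signs, so a root lies in (23, 24); Newton's method refines it to λ ≈ 23.3942. p(50) = -494 and p(51) = 851 have opposite signs, so a root lies in (50, 51); Newton's method refines it to λ ≈ 50.3807. Check (Vieta): the three roots sum to 75, matching tr M = 75.
So the eigenvalues of A^T A are ≈ 1.2252, 23.3942, 50.3807 (all ≥ 0, as they must be for A^T A). The largest is λ_max ≈ 50.3807, hence ||A||_2 = sqrt(λ_max) ≈ 7.0979.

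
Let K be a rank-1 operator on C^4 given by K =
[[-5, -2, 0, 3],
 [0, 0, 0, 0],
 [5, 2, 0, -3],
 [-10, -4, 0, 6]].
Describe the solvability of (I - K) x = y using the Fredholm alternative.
(I - K) is singular (det(I - K) = 0, i.e. 1 ∈ sigma(K)). (I - K) x = y is solvable iff y ⊥ ker((I - K)^*) = span{(-5, -2, 0, 3)}, i.e. iff -5y_1 - 2y_2 + 3y_4 = 0. When solvable, the solutions are x = y + c·(1, 0, -1, 2), c arbitrary (ker(I - K) = span{(1, 0, -1, 2)}, dimension 1).

K has rank 1, so it is an outer product K = u v^T: every row of K is a multiple of one row vector. Reading off the entries, u = (1, 0, -1, 2) and v = (-5, -2, 0, 3) (row i of K equals u_i·v^T). A rank-one matrix u v^T satisfies K u = u (v·u) and kills the (3)-dimensional subspace v^⊥, so its characteristic polynomial is lambda^3 (lambda - v·u) with v·u = tr K = 1. Hence the eigenvalues of I - K are 1 (multiplicity 3) and 1 - (1) = 0, so det(I - K) = 0. (Direct check: I - K =
[[6, 2, 0, -3],
 [0, 1, 0, 0],
 [-5, -2, 1, 3],
 [10, 4, 0, -5]]
has determinant 0.) So 1 is an eigenvalue of K and (I - K) is not invertible. The finite-dimensional Fredholm alternative says: either (I - K) is invertible, or ker(I - K) ≠ {0} and then range(I - K) = ker((I - K)^*)^⊥, with dim ker(I - K) = dim ker((I - K)^*). We are in the second case, so we need both kernels. Kernel of I - K: (I - K) u = u - u (v·u) = u - u = 0, so ker(I - K) = span{u} = span{(1, 0, -1, 2)} (it is exactly 1-dimensional because rank(I - K) = 3). Kernel of the adjoint: K is real, so (I - K)^* = I - K^T = I - v u^T, and (I - v u^T) v = v - v (u·v) = 0; hence ker((I - K)^*) = span{v} = span{(-5, -2, 0, 3)}. Therefore (I - K) x = y is solvable iff <y, v> = 0, i.e. iff -5y_1 - 2y_2 + 3y_4 = 0. When this holds, K y = u (v·y) = 0, so (I - K) y = y and x = y is a particular solution; the full solution set is the line x = y + c·u = y + c·(1, 0, -1, 2), c ∈ C.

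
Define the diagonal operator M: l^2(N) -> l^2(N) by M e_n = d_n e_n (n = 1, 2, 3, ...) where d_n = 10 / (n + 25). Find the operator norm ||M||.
||M|| = 5/13 (attained at n = 1)

For M diagonal, ||M|| = sup_n |d_n| = sup_n 10/(n + 25). This is positive and strictly decreasing in n, so the supremum is attained at n = 1: d_1 = 10/(1 + 25) = 5/13. Hence ||M|| = 5/13.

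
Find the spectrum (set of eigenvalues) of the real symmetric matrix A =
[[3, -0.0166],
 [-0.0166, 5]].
sigma(A) ≈ {3, 5}

A is real symmetric, so its spectrum consists of real eigenvalues. Expanding the characteristic polynomial of the displayed matrix gives
  det(λ I - A) = p(λ) = λ^2 + (-8)λ + (15).
Solving p(λ) = 0 yields eigenvalues ≈ 3, 5. (A is shown rounded to 4 decimals, so these recover the underlying integer eigenvalues to within that precision.)
Verification: the trace of A = 8 equals the sum of eigenvalues 8, and det(A) ≈ 14.9999 matches the eigenvalue product 15.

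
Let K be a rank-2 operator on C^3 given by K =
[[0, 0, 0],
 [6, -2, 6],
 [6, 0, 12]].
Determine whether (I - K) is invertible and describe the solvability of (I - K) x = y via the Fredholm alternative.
(I - K) is invertible (det(I - K) = -33 ≠ 0), so for every y in C^3 the equation (I - K) x = y has a unique solution.

K has rank 2 and factors as K = U V^T = u1 v1^T + u2 v2^T with u1 = (0, 2, 3), v1 = (3, -1, 3), u2 = (0, 0, 3), v2 = (-1, 1, 1) (multiplying out reproduces the displayed K). The nonzero eigenvalues of U V^T coincide with those of the 2 x 2 matrix G = V^T U = [[v1·u1, v1·u2], [v2·u1, v2·u2]] = [[7, 9], [5, 3]], and by the Sylvester determinant identity det(I_3 - U V^T) = det(I_2 - V^T U) = det([[-6, -9], [-5, -2]]) = (-6)(-2) - (-9)(-5) = -33. (Direct check: I - K =
[[1, 0, 0],
 [-6, 3, -6],
 [-6, 0, -11]]
has determinant -33.) The finite-dimensional Fredholm alternative says: either (I - K) is invertible, or ker(I - K) ≠ {0} and then range(I - K) = ker((I - K)^*)^⊥, with dim ker(I - K) = dim ker((I - K)^*). Since det(I - K) ≠ 0, 1 is not an eigenvalue of K and ker(I - K) = {0}, so we are in the first case: for every y there is a unique x = (I - K)^(-1) y. (Explicitly, by the Woodbury identity, (I - U V^T)^(-1) = I + U (I_2 - G)^(-1) V^T.)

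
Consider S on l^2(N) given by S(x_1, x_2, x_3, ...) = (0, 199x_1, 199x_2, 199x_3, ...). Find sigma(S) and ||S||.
sigma(S) = closed disk {z in C : |z| ≤ 199}; ||S|| = 199

Note S = 199·U where U is the unit right shift (U x)_k = x_{k-1} (with x_0 := 0); so ||S|| = 199||U|| and sigma(S) = 199·sigma(U). ||S x||^2 = sum_{k≥1} |199x_k|^2 = 39601||x||^2, so ||S|| = 199 and sigma(S) ⊂ {|z| ≤ 199}. For any |lambda| < 199, the equation (S - lambda I) x = 0 forces x_1 = 0, then 199x_k = lambda x_{k+1} ⇒ x = 0, so S has no eigenvalues. But (S - lambda I) is not surjective for |lambda| < 199: solving (S - lambda I) x = e_1 would require x_n proportional to (lambda/199)^(-n), which is not in l^2. So every |lambda| < 199 lies in the residual spectrum. The boundary |lambda| = 199 is in the approximate point spectrum (the spectrum is closed). Hence sigma(S) is the closed disk of radius 199.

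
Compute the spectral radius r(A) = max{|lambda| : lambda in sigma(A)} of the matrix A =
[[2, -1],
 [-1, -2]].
r(A) = sqrt(20)/2 ≈ 2.2361

The eigenvalues of A are the roots of its characteristic polynomial. With M = A (coefficients from the trace and determinant):
  p(λ) = det(λ I - M) = λ^2 - 5.
For λ^2 - 5 the discriminant is 20. It is nonnegative but not a perfect square, so the roots are real and irrational: λ = ± sqrt(20)/2 ≈ 2.2361, -2.2361.
Thus the eigenvalues (to 4 decimals) are 2.2361 (modulus 2.2361); -2.2361 (modulus 2.2361). The spectral radius is the largest modulus: r(A) = sqrt(20)/2 ≈ 2.2361. (Cross-check: r(A) ≤ ||A||_2 ≈ 2.2361; equality holds whenever A is normal, though it can also hold for some non-normal A.)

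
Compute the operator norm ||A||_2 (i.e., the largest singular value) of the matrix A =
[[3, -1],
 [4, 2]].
||A||_2 = sqrt((30 + sqrt(500))/2) ≈ 5.1167 (= sqrt(largest eigenvalue of A^T A))

||A||_2 = sigma_max(A) = sqrt(lambda_max(A^T A)). Form the symmetric matrix M = A^T A =
[[25, 5],
 [5, 5]].
Its characteristic polynomial (trace, determinant of M give the coefficients) is
  p(λ) = det(λ I - M) = λ^2 - 30λ + 100.
For λ^2 - 30λ + 100 the discriminant is 500. It is nonnegative but not a perfect square, so the roots are real and irrational: λ = (30 ± sqrt(500))/2 ≈ 26.1803, 3.8197.
So the eigenvalues of A^T A are ≈ 3.8197, 26.1803 (all ≥ 0, as they must be for A^T A). The largest is λ_max = (30 + sqrt(500))/2 ≈ 26.1803, hence ||A||_2 = sqrt(λ_max) = sqrt((30 + sqrt(500))/2) ≈ 5.1167.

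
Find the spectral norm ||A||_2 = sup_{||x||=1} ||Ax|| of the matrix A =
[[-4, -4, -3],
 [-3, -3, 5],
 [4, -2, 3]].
||A||_2 ≈ 7.3309 (= sqrt(largest eigenvalue of A^T A))

||A||_2 = sigma_max(A) = sqrt(lambda_max(A^T A)). Form the symmetric matrix M = A^T A =
[[41, 17, 9],
 [17, 29, -9],
 [9, -9, 43]].
Its characteristic polynomial (trace, sum of principal 2x2 minors, determinant of M give the coefficients) is
  p(λ) = det(λ I - M) = λ^3 - 113λ^2 + 3748λ - 30276.
No integer candidate from the rational root theorem (±divisors of 30276) is a root, so the roots are irrational. The cubic discriminant is Δ = 89650800 > 0, so there are three distinct real roots. p(11) = -1390 and p(12) = 156 have opposite signs, so a root lies in (11, 12); Newton's method refines it to λ ≈ 11.8943. p(47) = 86 and p(48) = -132 have opposite signs, so a root lies in (47, 48); Newton's method refines it to λ ≈ 47.3633. p(53) = -172 and p(54) = 72 have opposite signs, so a root lies in (53, 54); Newton's method refines it to λ ≈ 53.7423. Check (Vieta): the three roots sum to 113, matching tr M = 113.
So the eigenvalues of A^T A are ≈ 11.8943, 47.3633, 53.7423 (all ≥ 0, as they must be for A^T A). The largest is λ_max ≈ 53.7423, hence ||A||_2 = sqrt(λ_max) ≈ 7.3309.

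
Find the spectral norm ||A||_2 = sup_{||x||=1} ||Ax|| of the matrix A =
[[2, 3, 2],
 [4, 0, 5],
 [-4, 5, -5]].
||A||_2 ≈ 9.9259 (= sqrt(largest eigenvalue of A^T A))

||A||_2 = sigma_max(A) = sqrt(lambda_max(A^T A)). Form the symmetric matrix M = A^T A =
[[36, -14, 44],
 [-14, 34, -19],
 [44, -19, 54]].
Its characteristic polynomial (trace, sum of principal 2x2 minors, determinant of M give the coefficients) is
  p(λ) = det(λ I - M) = λ^3 - 124λ^2 + 2511λ - 100.
No integer candidate from the rational root theorem (±divisors of 100) is a root, so the roots are irrational. The cubic discriminant is Δ = 33416440772 > 0, so there are three distinct real roots. p(0) = -100 and p(1) = 2288 have opposite signs, so a root lies in (0, 1); Newton's method refines it to λ ≈ 0.0399. p(25) = 800 and p(26) = -1062 have opposite signs, so a root lies in (25, 26); Newton's method refines it to λ ≈ 25.4359. p(98) = -3726 and p(99) = 3464 have opposite signs, so a root lies in (98, 99); Newton's method refines it to λ ≈ 98.5242. Check (Vieta): the three roots sum to 124, matching tr M = 124.
So the eigenvalues of A^T A are ≈ 0.0399, 25.4359, 98.5242 (all ≥ 0, as they must be for A^T A). The largest is λ_max ≈ 98.5242, hence ||A||_2 = sqrt(λ_max) ≈ 9.9259.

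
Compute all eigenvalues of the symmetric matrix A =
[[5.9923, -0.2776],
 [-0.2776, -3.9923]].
sigma(A) ≈ {-4, 6}

A is real symmetric, so its spectrum consists of real eigenvalues. Expanding the characteristic polynomial of the displayed matrix gives
  det(λ I - A) = p(λ) = λ^2 + (-2)λ + (-24).
Solving p(λ) = 0 yields eigenvalues ≈ -4, 6. (A is shown rounded to 4 decimals, so these recover the underlying integer eigenvalues to within that precision.)
Verification: the trace of A = 2 equals the sum of eigenvalues 2, and det(A) ≈ -24.0001 matches the eigenvalue product -24.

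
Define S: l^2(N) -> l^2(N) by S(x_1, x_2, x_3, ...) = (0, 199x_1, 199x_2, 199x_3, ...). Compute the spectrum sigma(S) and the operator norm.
sigma(S) = closed disk {z in C : |z| ≤ 199}; ||S|| = 199

Note S = 199·U where U is the unit right shift (U x)_k = x_{k-1} (with x_0 := 0); so ||S|| = 199||U|| and sigma(S) = 199·sigma(U). ||S x||^2 = sum_{k≥1} |199x_k|^2 = 39601||x||^2, so ||S|| = 199 and sigma(S) ⊂ {|z| ≤ 199}. For any |lambda| < 199, the equation (S - lambda I) x = 0 forces x_1 = 0, then 199x_k = lambda x_{k+1} ⇒ x = 0, so S has no eigenvalues. But (S - lambda I) is not surjective for |lambda| < 199: solving (S - lambda I) x = e_1 would require x_n proportional to (lambda/199)^(-n), which is not in l^2. So every |lambda| < 199 lies in the residual spectrum. The boundary |lambda| = 199 is in the approximate point spectrum (the spectrum is closed). Hence sigma(S) is the closed disk of radius 199.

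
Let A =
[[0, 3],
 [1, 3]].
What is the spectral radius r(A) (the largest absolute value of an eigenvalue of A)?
r(A) = (3 + sqrt(21))/2 ≈ 3.7913

The eigenvalues of A are the roots of its characteristic polynomial. With M = A (coefficients from the trace and determinant):
  p(λ) = det(λ I - M) = λ^2 - 3λ - 3.
For λ^2 - 3λ - 3 the discriminant is 21. It is nonnegative but not a perfect square, so the roots are real and irrational: λ = (3 ± sqrt(21))/2 ≈ 3.7913, -0.7913.
Thus the eigenvalues (to 4 decimals) are 3.7913 (modulus 3.7913); -0.7913 (modulus 0.7913). The spectral radius is the largest modulus: r(A) = (3 + sqrt(21))/2 ≈ 3.7913. (Cross-check: r(A) ≤ ||A||_2 ≈ 4.3028; equality holds whenever A is normal, though it can also hold for some non-normal A.)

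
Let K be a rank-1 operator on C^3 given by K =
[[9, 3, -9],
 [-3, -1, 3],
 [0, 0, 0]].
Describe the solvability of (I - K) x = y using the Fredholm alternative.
(I - K) is invertible (det(I - K) = -7 ≠ 0), so for every y in C^3 the equation (I - K) x = y has a unique solution.

K has rank 1, so it is an outer product K = u v^T: every row of K is a multiple of one row vector. Reading off the entries, u = (3, -1, 0) and v = (3, 1, -3) (row i of K equals u_i·v^T). A rank-one matrix u v^T satisfies K u = u (v·u) and kills the (2)-dimensional subspace v^⊥, so its characteristic polynomial is lambda^2 (lambda - v·u) with v·u = tr K = 8. Hence the eigenvalues of I - K are 1 (multiplicity 2) and 1 - (8) = -7, so det(I - K) = -7. (Direct check: I - K =
[[-8, -3, 9],
 [3, 2, -3],
 [0, 0, 1]]
has determinant -7.) The finite-dimensional Fredholm alternative says: either (I - K) is invertible, or ker(I - K) ≠ {0} and then range(I - K) = ker((I - K)^*)^⊥, with dim ker(I - K) = dim ker((I - K)^*). Since det(I - K) ≠ 0, 1 is not an eigenvalue of K and ker(I - K) = {0}, so we are in the first case: for every y there is a unique x = (I - K)^(-1) y. Explicitly, by the Sherman–Morrison formula, (I - u v^T)^(-1) = I + u v^T/(1 - v·u), i.e. (I - K)^(-1) = I + K/(-7).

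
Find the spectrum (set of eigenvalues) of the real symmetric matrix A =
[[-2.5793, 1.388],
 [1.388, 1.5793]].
sigma(A) ≈ {-3, 2}

A is real symmetric, so its spectrum consists of real eigenvalues. Expanding the characteristic polynomial of the displayed matrix gives
  det(λ I - A) = p(λ) = λ^2 + (1)λ + (-6).
Solving p(λ) = 0 yields eigenvalues ≈ -3, 2. (A is shown rounded to 4 decimals, so these recover the underlying integer eigenvalues to within that precision.)
Verification: the trace of A = -1 equals the sum of eigenvalues -1, and det(A) ≈ -6.0000 matches the eigenvalue product -6.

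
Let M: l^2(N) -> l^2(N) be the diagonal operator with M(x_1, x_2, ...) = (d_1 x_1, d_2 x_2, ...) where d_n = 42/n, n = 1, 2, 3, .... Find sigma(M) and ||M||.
sigma(M) = {42/n : n ≥ 1} ∪ {0}; ||M|| = 42

A bounded diagonal operator on l^2 with diagonal entries d_n has spectrum equal to the closure of {d_n : n ≥ 1}: every d_n is an eigenvalue (with eigenvector e_n), so {d_n} ⊂ sigma(M); the spectrum is closed, so its closure is too; and for lambda not in the closure, (M - lambda I) has bounded inverse (the diagonal entries 1/(d_n - lambda) are bounded). For our sequence d_n = 42/n, n = 1, 2, 3, ...:
  - {d_n} = {42/n : n ≥ 1}; the only limit point is 0
  - closure = {42/n : n ≥ 1} ∪ {0}
For the norm: a diagonal operator has ||M|| = sup_n |d_n|. Here d_n = 42/n is positive and decreasing, so sup_n |d_n| = d_1 = 42. So ||M|| = 42.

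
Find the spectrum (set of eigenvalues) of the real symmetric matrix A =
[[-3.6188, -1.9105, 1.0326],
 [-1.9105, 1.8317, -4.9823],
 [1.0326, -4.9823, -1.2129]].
sigma(A) ≈ {-5, -4, 6}

A is real symmetric, so its spectrum consists of real eigenvalues. Expanding the characteristic polynomial of the displayed matrix gives
  det(λ I - A) = p(λ) = λ^3 + (3)λ^2 + (-34)λ + (-120.0024).
Solving p(λ) = 0 yields eigenvalues ≈ -5, -4, 6. (A is shown rounded to 4 decimals, so these recover the underlying integer eigenvalues to within that precision.)
Verification: the trace of A = -3 equals the sum of eigenvalues -3, and det(A) ≈ 120.0024 matches the eigenvalue product 120.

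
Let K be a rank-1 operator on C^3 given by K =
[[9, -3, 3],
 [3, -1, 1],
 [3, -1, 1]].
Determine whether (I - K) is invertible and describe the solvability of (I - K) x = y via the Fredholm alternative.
(I - K) is invertible (det(I - K) = -8 ≠ 0), so for every y in C^3 the equation (I - K) x = y has a unique solution.

K has rank 1, so it is an outer product K = u v^T: every row of K is a multiple of one row vector. Reading off the entries, u = (-3, -1, -1) and v = (-3, 1, -1) (row i of K equals u_i·v^T). A rank-one matrix u v^T satisfies K u = u (v·u) and kills the (2)-dimensional subspace v^⊥, so its characteristic polynomial is lambda^2 (lambda - v·u) with v·u = tr K = 9. Hence the eigenvalues of I - K are 1 (multiplicity 2) and 1 - (9) = -8, so det(I - K) = -8. (Direct check: I - K =
[[-8, 3, -3],
 [-3, 2, -1],
 [-3, 1, 0]]
has determinant -8.) The finite-dimensional Fredholm alternative says: either (I - K) is invertible, or ker(I - K) ≠ {0} and then range(I - K) = ker((I - K)^*)^⊥, with dim ker(I - K) = dim ker((I - K)^*). Since det(I - K) ≠ 0, 1 is not an eigenvalue of K and ker(I - K) = {0}, so we are in the first case: for every y there is a unique x = (I - K)^(-1) y. Explicitly, by the Sherman–Morrison formula, (I - u v^T)^(-1) = I + u v^T/(1 - v·u), i.e. (I - K)^(-1) = I + K/(-8).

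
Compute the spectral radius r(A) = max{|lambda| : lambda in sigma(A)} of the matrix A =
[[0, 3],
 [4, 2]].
r(A) = (2 + sqrt(52))/2 ≈ 4.6056

The eigenvalues of A are the roots of its characteristic polynomial. With M = A (coefficients from the trace and determinant):
  p(λ) = det(λ I - M) = λ^2 - 2λ - 12.
For λ^2 - 2λ - 12 the discriminant is 52. It is nonnegative but not a perfect square, so the roots are real and irrational: λ = (2 ± sqrt(52))/2 ≈ 4.6056, -2.6056.
Thus the eigenvalues (to 4 decimals) are 4.6056 (modulus 4.6056); -2.6056 (modulus 2.6056). The spectral radius is the largest modulus: r(A) = (2 + sqrt(52))/2 ≈ 4.6056. (Cross-check: r(A) ≤ ||A||_2 ≈ 4.7581; equality holds whenever A is normal, though it can also hold for some non-normal A.)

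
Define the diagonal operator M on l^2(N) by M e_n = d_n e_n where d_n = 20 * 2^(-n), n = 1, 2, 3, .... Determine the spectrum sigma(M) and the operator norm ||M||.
sigma(M) = {20 * 2^(-n) : n ≥ 1} ∪ {0}; ||M|| = 10

A bounded diagonal operator on l^2 with diagonal entries d_n has spectrum equal to the closure of {d_n : n ≥ 1}: every d_n is an eigenvalue (with eigenvector e_n), so {d_n} ⊂ sigma(M); the spectrum is closed, so its closure is too; and for lambda not in the closure, (M - lambda I) has bounded inverse (the diagonal entries 1/(d_n - lambda) are bounded). For our sequence d_n = 20 * 2^(-n), n = 1, 2, 3, ...:
  - {d_n} = {20 * 2^(-n) : n ≥ 1}; the only limit point is 0
  - closure = {20 * 2^(-n) : n ≥ 1} ∪ {0}
For the norm: a diagonal operator has ||M|| = sup_n |d_n|. Here d_n = 20 * 2^(-n) is positive and decreasing, so sup_n |d_n| = d_1 = 20/2 = 10. So ||M|| = 10.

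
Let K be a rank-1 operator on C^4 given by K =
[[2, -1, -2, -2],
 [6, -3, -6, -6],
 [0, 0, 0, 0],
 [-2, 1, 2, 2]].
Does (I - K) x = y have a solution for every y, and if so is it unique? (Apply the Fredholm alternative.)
(I - K) is singular (det(I - K) = 0, i.e. 1 ∈ sigma(K)). (I - K) x = y is solvable iff y ⊥ ker((I - K)^*) = span{(2, -1, -2, -2)}, i.e. iff 2y_1 - y_2 - 2y_3 - 2y_4 = 0. When solvable, the solutions are x = y + c·(1, 3, 0, -1), c arbitrary (ker(I - K) = span{(1, 3, 0, -1)}, dimension 1).

K has rank 1, so it is an outer product K = u v^T: every row of K is a multiple of one row vector. Reading off the entries, u = (1, 3, 0, -1) and v = (2, -1, -2, -2) (row i of K equals u_i·v^T). A rank-one matrix u v^T satisfies K u = u (v·u) and kills the (3)-dimensional subspace v^⊥, so its characteristic polynomial is lambda^3 (lambda - v·u) with v·u = tr K = 1. Hence the eigenvalues of I - K are 1 (multiplicity 3) and 1 - (1) = 0, so det(I - K) = 0. (Direct check: I - K =
[[-1, 1, 2, 2],
 [-6, 4, 6, 6],
 [0, 0, 1, 0],
 [2, -1, -2, -1]]
has determinant 0.) So 1 is an eigenvalue of K and (I - K) is not invertible. The finite-dimensional Fredholm alternative says: either (I - K) is invertible, or ker(I - K) ≠ {0} and then range(I - K) = ker((I - K)^*)^⊥, with dim ker(I - K) = dim ker((I - K)^*). We are in the second case, so we need both kernels. Kernel of I - K: (I - K) u = u - u (v·u) = u - u = 0, so ker(I - K) = span{u} = span{(1, 3, 0, -1)} (it is exactly 1-dimensional because rank(I - K) = 3). Kernel of the adjoint: K is real, so (I - K)^* = I - K^T = I - v u^T, and (I - v u^T) v = v - v (u·v) = 0; hence ker((I - K)^*) = span{v} = span{(2, -1, -2, -2)}. Therefore (I - K) x = y is solvable iff <y, v> = 0, i.e. iff 2y_1 - y_2 - 2y_3 - 2y_4 = 0. When this holds, K y = u (v·y) = 0, so (I - K) y = y and x = y is a particular solution; the full solution set is the line x = y + c·u = y + c·(1, 3, 0, -1), c ∈ C.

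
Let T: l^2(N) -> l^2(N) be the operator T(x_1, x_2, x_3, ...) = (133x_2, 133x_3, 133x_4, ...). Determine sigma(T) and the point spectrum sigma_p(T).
sigma(T) = closed disk {z in C : |z| ≤ 133}; sigma_p(T) = open disk {z in C : |z| < 133}

Note T = 133·V where V is the unit left shift (V x)_k = x_{k+1}; so sigma(T) = 133·sigma(V) and ||T|| = 133||V||. ||T x||^2 = 17689sum_{k≥2} |x_k|^2 ≤ 17689||x||^2, with equality on {x : x_1 = 0}, so ||T|| = 133. For any lambda with |lambda| < 133, set r = lambda/133 (|r| < 1); the vector x = (1, r, r^2, ...) is in l^2 and satisfies T x = 133(r, r^2, ...) = lambda x, so lambda is an eigenvalue. On the boundary |lambda| = 133 the geometric series diverges, so no l^2 eigenvector exists, but these lambda lie in the approximate point spectrum. Hence sigma(T) is the closed disk of radius 133 and sigma_p(T) is the open disk.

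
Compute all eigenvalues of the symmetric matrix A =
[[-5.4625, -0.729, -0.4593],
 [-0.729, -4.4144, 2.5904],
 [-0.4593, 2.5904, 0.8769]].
sigma(A) ≈ {-6, -5, 2}

A is real symmetric, so its spectrum consists of real eigenvalues. Expanding the characteristic polynomial of the displayed matrix gives
  det(λ I - A) = p(λ) = λ^3 + (9)λ^2 + (8)λ + (-60).
Solving p(λ) = 0 yields eigenvalues ≈ -6, -5, 2. (A is shown rounded to 4 decimals, so these recover the underlying integer eigenvalues to within that precision.)
Verification: the trace of A = -9 equals the sum of eigenvalues -9, and det(A) ≈ 59.9995 matches the eigenvalue product 60.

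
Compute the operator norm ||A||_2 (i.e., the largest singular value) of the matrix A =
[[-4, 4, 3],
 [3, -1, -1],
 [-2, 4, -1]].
||A||_2 ≈ 7.9185 (= sqrt(largest eigenvalue of A^T A))

||A||_2 = sigma_max(A) = sqrt(lambda_max(A^T A)). Form the symmetric matrix M = A^T A =
[[29, -27, -13],
 [-27, 33, 9],
 [-13, 9, 11]].
Its characteristic polynomial (trace, sum of principal 2x2 minors, determinant of M give the coefficients) is
  p(λ) = det(λ I - M) = λ^3 - 73λ^2 + 660λ - 900.
No integer candidate from the rational root theorem (±divisors of 900) is a root, so the roots are irrational. The cubic discriminant is Δ = 529513200 > 0, so there are three distinct real roots. p(1) = -312 and p(2) = 136 have opposite signs, so a root lies in (1, 2); Newton's method refines it to λ ≈ 1.6623. p(8) = 220 and p(9) = -144 have opposite signs, so a root lies in (8, 9); Newton's method refines it to λ ≈ 8.6346. p(62) = -2264 and p(63) = 990 have opposite signs, so a root lies in (62, 63); Newton's method refines it to λ ≈ 62.7031. Check (Vieta): the three roots sum to 73, matching tr M = 73.
So the eigenvalues of A^T A are ≈ 1.6623, 8.6346, 62.7031 (all ≥ 0, as they must be for A^T A). The largest is λ_max ≈ 62.7031, hence ||A||_2 = sqrt(λ_max) ≈ 7.9185.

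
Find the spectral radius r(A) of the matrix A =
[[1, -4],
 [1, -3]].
r(A) = 1

The eigenvalues of A are the roots of its characteristic polynomial. With M = A (coefficients from the trace and determinant):
  p(λ) = det(λ I - M) = λ^2 + 2λ + 1.
For λ^2 + 2λ + 1 the discriminant is 0. It is a perfect square (0^2), so the roots are rational: λ = (-2 ± 0)/2 = -1, -1.
Thus the eigenvalues (to 4 decimals) are -1 (modulus 1). The spectral radius is the largest modulus: r(A) = 1. (Cross-check: r(A) ≤ ||A||_2 ≈ 5.1926; equality holds whenever A is normal, though it can also hold for some non-normal A.)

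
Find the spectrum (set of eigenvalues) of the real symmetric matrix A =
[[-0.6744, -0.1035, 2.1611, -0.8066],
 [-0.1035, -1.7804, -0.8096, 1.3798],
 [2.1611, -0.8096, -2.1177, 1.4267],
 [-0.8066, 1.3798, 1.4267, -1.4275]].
sigma(A) ≈ {-5, -2, 0, 1}

A is real symmetric, so its spectrum consists of real eigenvalues. Expanding the characteristic polynomial of the displayed matrix gives
  det(λ I - A) = p(λ) = λ^4 + (6)λ^3 + (3)λ^2 + (-10)λ + (0).
Solving p(λ) = 0 yields eigenvalues ≈ -5, -2, 0, 1. (A is shown rounded to 4 decimals, so these recover the underlying integer eigenvalues to within that precision.)
Verification: the trace of A = -6 equals the sum of eigenvalues -6, and det(A) ≈ -0.0003 matches the eigenvalue product 0.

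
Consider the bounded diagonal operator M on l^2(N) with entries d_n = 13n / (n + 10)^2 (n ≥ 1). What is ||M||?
||M|| = 13/40 (attained at n = 10)

For M diagonal, ||M|| = sup_n |d_n|. Treat f(x) = 13x / (x + 10)^2 for real x > 0. By the quotient rule, f'(x) = 13(10 - x)/(x + 10)^3, which is positive for x < 10 and negative for x > 10. So f has a unique maximum at x = 10, and since 10 is a positive integer, the supremum over n ≥ 1 is attained at n = 10: d_10 = 13·10/(10 + 10)^2 = 13·10/400 = 13/40. Hence ||M|| = 13/40.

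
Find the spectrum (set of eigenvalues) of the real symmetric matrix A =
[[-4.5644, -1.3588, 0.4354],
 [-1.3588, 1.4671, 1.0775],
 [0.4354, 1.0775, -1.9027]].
sigma(A) ≈ {-5, -2, 2}

A is real symmetric, so its spectrum consists of real eigenvalues. Expanding the characteristic polynomial of the displayed matrix gives
  det(λ I - A) = p(λ) = λ^3 + (5)λ^2 + (-4)λ + (-20).
Solving p(λ) = 0 yields eigenvalues ≈ -5, -2, 2. (A is shown rounded to 4 decimals, so these recover the underlying integer eigenvalues to within that precision.)
Verification: the trace of A = -5 equals the sum of eigenvalues -5, and det(A) ≈ 20.0006 matches the eigenvalue product 20.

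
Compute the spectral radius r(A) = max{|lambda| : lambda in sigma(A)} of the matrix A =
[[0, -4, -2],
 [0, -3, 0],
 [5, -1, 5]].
r(A) = sqrt(10) ≈ 3.1623

The eigenvalues of A are the roots of its characteristic polynomial. With M = A (coefficients from the trace, the sum of principal 2x2 minors, and det A):
  p(λ) = det(λ I - M) = λ^3 - 2λ^2 - 5λ + 30.
By the rational root theorem any rational root is an integer divisor of 30. Testing λ = -3: p(-3) = -27 - 18 + 15 + 30 = 0, so λ = -3 is a root. Dividing out (λ + 3) leaves p(λ) = (λ + 3)(λ^2 - 5λ + 10). For λ^2 - 5λ + 10 the discriminant is -15. It is negative, so the roots are the complex-conjugate pair λ = 5/2 ± (sqrt(15)/2) i ≈ 2.5 ± 1.9365i. For a conjugate pair the product of the roots equals the constant term, so |λ|^2 = 10 and |λ| = sqrt(10) ≈ 3.1623.
Thus the eigenvalues (to 4 decimals) are 2.5 ± 1.9365i (modulus 3.1623); -3 (modulus 3). The spectral radius is the largest modulus: r(A) = sqrt(10) ≈ 3.1623. (Cross-check: r(A) ≤ ||A||_2 ≈ 7.2205; equality holds whenever A is normal, though it can also hold for some non-normal A.)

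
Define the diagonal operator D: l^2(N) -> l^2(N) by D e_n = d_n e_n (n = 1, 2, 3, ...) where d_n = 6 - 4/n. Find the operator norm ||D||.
||D|| = 6

For a diagonal operator on l^2 with entries d_n, ||D|| = sup_n |d_n|. Here d_1 = 2, d_2 = 4, ..., and d_n = 6 - 4/n increases monotonically toward 6. All terms lie in [2, 6), so |d_n| = d_n and the supremum is the limit 6, which is not attained by any individual d_n. Hence ||D|| = 6.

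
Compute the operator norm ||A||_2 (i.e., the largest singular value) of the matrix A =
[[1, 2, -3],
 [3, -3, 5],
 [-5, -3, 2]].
||A||_2 ≈ 7.6557 (= sqrt(largest eigenvalue of A^T A))

||A||_2 = sigma_max(A) = sqrt(lambda_max(A^T A)). Form the symmetric matrix M = A^T A =
[[35, 8, 2],
 [8, 22, -27],
 [2, -27, 38]].
Its characteristic polynomial (trace, sum of principal 2x2 minors, determinant of M give the coefficients) is
  p(λ) = det(λ I - M) = λ^3 - 95λ^2 + 2139λ - 361.
No integer candidate from the rational root theorem (±divisors of 361) is a root, so the roots are irrational. The cubic discriminant is Δ = 2224683472 > 0, so there are three distinct real roots. p(0) = -361 and p(1) = 1684 have opposite signs, so a root lies in (0, 1); Newton's method refines it to λ ≈ 0.1701. p(36) = 179 and p(37) = -620 have opposite signs, so a root lies in (36, 37); Newton's method refines it to λ ≈ 36.221. p(58) = -767 and p(59) = 524 have opposite signs, so a root lies in (58, 59); Newton's method refines it to λ ≈ 58.609. Check (Vieta): the three roots sum to 95, matching tr M = 95.
So the eigenvalues of A^T A are ≈ 0.1701, 36.221, 58.609 (all ≥ 0, as they must be for A^T A). The largest is λ_max ≈ 58.609, hence ||A||_2 = sqrt(λ_max) ≈ 7.6557.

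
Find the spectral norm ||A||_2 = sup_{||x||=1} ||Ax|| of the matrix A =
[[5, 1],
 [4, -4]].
||A||_2 = sqrt((58 + sqrt(1060))/2) ≈ 6.729 (= sqrt(largest eigenvalue of A^T A))

||A||_2 = sigma_max(A) = sqrt(lambda_max(A^T A)). Form the symmetric matrix M = A^T A =
[[41, -11],
 [-11, 17]].
Its characteristic polynomial (trace, determinant of M give the coefficients) is
  p(λ) = det(λ I - M) = λ^2 - 58λ + 576.
For λ^2 - 58λ + 576 the discriminant is 1060. It is nonnegative but not a perfect square, so the roots are real and irrational: λ = (58 ± sqrt(1060))/2 ≈ 45.2788, 12.7212.
So the eigenvalues of A^T A are ≈ 12.7212, 45.2788 (all ≥ 0, as they must be for A^T A). The largest is λ_max = (58 + sqrt(1060))/2 ≈ 45.2788, hence ||A||_2 = sqrt(λ_max) = sqrt((58 + sqrt(1060))/2) ≈ 6.729.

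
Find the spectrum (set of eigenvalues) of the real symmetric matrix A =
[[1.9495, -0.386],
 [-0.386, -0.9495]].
sigma(A) ≈ {-1, 2}

A is real symmetric, so its spectrum consists of real eigenvalues. Expanding the characteristic polynomial of the displayed matrix gives
  det(λ I - A) = p(λ) = λ^2 + (-1)λ + (-2).
Solving p(λ) = 0 yields eigenvalues ≈ -1, 2. (A is shown rounded to 4 decimals, so these recover the underlying integer eigenvalues to within that precision.)
Verification: the trace of A = 1 equals the sum of eigenvalues 1, and det(A) ≈ -2.0000 matches the eigenvalue product -2.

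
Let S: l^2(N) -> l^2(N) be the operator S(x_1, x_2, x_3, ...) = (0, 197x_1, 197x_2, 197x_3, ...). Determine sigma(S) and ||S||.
sigma(S) = closed disk {z in C : |z| ≤ 197}; ||S|| = 197

Note S = 197·U where U is the unit right shift (U x)_k = x_{k-1} (with x_0 := 0); so ||S|| = 197||U|| and sigma(S) = 197·sigma(U). ||S x||^2 = sum_{k≥1} |197x_k|^2 = 38809||x||^2, so ||S|| = 197 and sigma(S) ⊂ {|z| ≤ 197}. For any |lambda| < 197, the equation (S - lambda I) x = 0 forces x_1 = 0, then 197x_k = lambda x_{k+1} ⇒ x = 0, so S has no eigenvalues. But (S - lambda I) is not surjective for |lambda| < 197: solving (S - lambda I) x = e_1 would require x_n proportional to (lambda/197)^(-n), which is not in l^2. So every |lambda| < 197 lies in the residual spectrum. The boundary |lambda| = 197 is in the approximate point spectrum (the spectrum is closed). Hence sigma(S) is the closed disk of radius 197.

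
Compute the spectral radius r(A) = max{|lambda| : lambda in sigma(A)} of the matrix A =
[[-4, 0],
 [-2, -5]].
r(A) = 5

The eigenvalues of A are the roots of its characteristic polynomial. With M = A (coefficients from the trace and determinant):
  p(λ) = det(λ I - M) = λ^2 + 9λ + 20.
For λ^2 + 9λ + 20 the discriminant is 1. It is a perfect square (1^2), so the roots are rational: λ = (-9 ± 1)/2 = -4, -5.
Thus the eigenvalues (to 4 decimals) are -4 (modulus 4); -5 (modulus 5). The spectral radius is the largest modulus: r(A) = 5. (Cross-check: r(A) ≤ ||A||_2 ≈ 5.7278; equality holds whenever A is normal, though it can also hold for some non-normal A.)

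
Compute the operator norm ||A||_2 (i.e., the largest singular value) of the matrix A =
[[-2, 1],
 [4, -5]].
||A||_2 = sqrt((46 + sqrt(1972))/2) ≈ 6.7234 (= sqrt(largest eigenvalue of A^T A))

||A||_2 = sigma_max(A) = sqrt(lambda_max(A^T A)). Form the symmetric matrix M = A^T A =
[[20, -22],
 [-22, 26]].
Its characteristic polynomial (trace, determinant of M give the coefficients) is
  p(λ) = det(λ I - M) = λ^2 - 46λ + 36.
For λ^2 - 46λ + 36 the discriminant is 1972. It is nonnegative but not a perfect square, so the roots are real and irrational: λ = (46 ± sqrt(1972))/2 ≈ 45.2036, 0.7964.
So the eigenvalues of A^T A are ≈ 0.7964, 45.2036 (all ≥ 0, as they must be for A^T A). The largest is λ_max = (46 + sqrt(1972))/2 ≈ 45.2036, hence ||A||_2 = sqrt(λ_max) = sqrt((46 + sqrt(1972))/2) ≈ 6.7234.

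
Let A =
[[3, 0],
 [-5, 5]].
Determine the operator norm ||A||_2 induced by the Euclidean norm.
||A||_2 = sqrt((59 + sqrt(2581))/2) ≈ 7.4096 (= sqrt(largest eigenvalue of A^T A))

||A||_2 = sigma_max(A) = sqrt(lambda_max(A^T A)). Form the symmetric matrix M = A^T A =
[[34, -25],
 [-25, 25]].
Its characteristic polynomial (trace, determinant of M give the coefficients) is
  p(λ) = det(λ I - M) = λ^2 - 59λ + 225.
For λ^2 - 59λ + 225 the discriminant is 2581. It is nonnegative but not a perfect square, so the roots are real and irrational: λ = (59 ± sqrt(2581))/2 ≈ 54.9018, 4.0982.
So the eigenvalues of A^T A are ≈ 4.0982, 54.9018 (all ≥ 0, as they must be for A^T A). The largest is λ_max = (59 + sqrt(2581))/2 ≈ 54.9018, hence ||A||_2 = sqrt(λ_max) = sqrt((59 + sqrt(2581))/2) ≈ 7.4096.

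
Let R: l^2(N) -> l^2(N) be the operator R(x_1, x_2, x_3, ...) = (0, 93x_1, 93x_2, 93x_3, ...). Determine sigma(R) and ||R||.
sigma(R) = closed disk {z in C : |z| ≤ 93}; ||R|| = 93

Note R = 93·U where U is the unit right shift (U x)_k = x_{k-1} (with x_0 := 0); so ||R|| = 93||U|| and sigma(R) = 93·sigma(U). ||R x||^2 = sum_{k≥1} |93x_k|^2 = 8649||x||^2, so ||R|| = 93 and sigma(R) ⊂ {|z| ≤ 93}. For any |lambda| < 93, the equation (R - lambda I) x = 0 forces x_1 = 0, then 93x_k = lambda x_{k+1} ⇒ x = 0, so R has no eigenvalues. But (R - lambda I) is not surjective for |lambda| < 93: solving (R - lambda I) x = e_1 would require x_n proportional to (lambda/93)^(-n), which is not in l^2. So every |lambda| < 93 lies in the residual spectrum. The boundary |lambda| = 93 is in the approximate point spectrum (the spectrum is closed). Hence sigma(R) is the closed disk of radius 93.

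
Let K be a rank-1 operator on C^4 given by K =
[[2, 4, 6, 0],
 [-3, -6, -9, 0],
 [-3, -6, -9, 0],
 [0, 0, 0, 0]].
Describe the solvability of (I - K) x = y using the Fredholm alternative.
(I - K) is invertible (det(I - K) = 14 ≠ 0), so for every y in C^4 the equation (I - K) x = y has a unique solution.

K has rank 1, so it is an outer product K = u v^T: every row of K is a multiple of one row vector. Reading off the entries, u = (2, -3, -3, 0) and v = (1, 2, 3, 0) (row i of K equals u_i·v^T). A rank-one matrix u v^T satisfies K u = u (v·u) and kills the (3)-dimensional subspace v^⊥, so its characteristic polynomial is lambda^3 (lambda - v·u) with v·u = tr K = -13. Hence the eigenvalues of I - K are 1 (multiplicity 3) and 1 - (-13) = 14, so det(I - K) = 14. (Direct check: I - K =
[[-1, -4, -6, 0],
 [3, 7, 9, 0],
 [3, 6, 10, 0],
 [0, 0, 0, 1]]
has determinant 14.) The finite-dimensional Fredholm alternative says: either (I - K) is invertible, or ker(I - K) ≠ {0} and then range(I - K) = ker((I - K)^*)^⊥, with dim ker(I - K) = dim ker((I - K)^*). Since det(I - K) ≠ 0, 1 is not an eigenvalue of K and ker(I - K) = {0}, so we are in the first case: for every y there is a unique x = (I - K)^(-1) y. Explicitly, by the Sherman–Morrison formula, (I - u v^T)^(-1) = I + u v^T/(1 - v·u), i.e. (I - K)^(-1) = I + K/(14).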